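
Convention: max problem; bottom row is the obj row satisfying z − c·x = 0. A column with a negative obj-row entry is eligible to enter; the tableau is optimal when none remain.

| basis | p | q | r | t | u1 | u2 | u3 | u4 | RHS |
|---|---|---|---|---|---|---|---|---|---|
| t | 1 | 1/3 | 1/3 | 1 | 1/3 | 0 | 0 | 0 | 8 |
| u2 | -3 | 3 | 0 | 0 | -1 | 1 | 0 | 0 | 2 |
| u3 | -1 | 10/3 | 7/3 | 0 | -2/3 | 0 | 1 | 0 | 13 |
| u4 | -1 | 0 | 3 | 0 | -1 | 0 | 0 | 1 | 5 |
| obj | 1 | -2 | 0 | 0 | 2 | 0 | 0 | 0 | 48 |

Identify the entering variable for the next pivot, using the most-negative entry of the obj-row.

Negative obj-row entries: q: -2.
The most negative is -2 in column q, so q enters.

q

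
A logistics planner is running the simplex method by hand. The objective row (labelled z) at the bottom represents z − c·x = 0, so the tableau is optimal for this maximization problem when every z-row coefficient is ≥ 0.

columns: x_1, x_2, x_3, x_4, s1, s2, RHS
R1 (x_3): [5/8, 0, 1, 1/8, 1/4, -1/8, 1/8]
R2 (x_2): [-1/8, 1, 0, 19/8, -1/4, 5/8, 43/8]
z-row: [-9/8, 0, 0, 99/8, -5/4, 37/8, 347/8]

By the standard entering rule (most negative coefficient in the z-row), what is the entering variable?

Negative z-row entries: x_1: -9/8, s1: -5/4.
The most negative is -5/4 in column s1, so s1 enters.

s1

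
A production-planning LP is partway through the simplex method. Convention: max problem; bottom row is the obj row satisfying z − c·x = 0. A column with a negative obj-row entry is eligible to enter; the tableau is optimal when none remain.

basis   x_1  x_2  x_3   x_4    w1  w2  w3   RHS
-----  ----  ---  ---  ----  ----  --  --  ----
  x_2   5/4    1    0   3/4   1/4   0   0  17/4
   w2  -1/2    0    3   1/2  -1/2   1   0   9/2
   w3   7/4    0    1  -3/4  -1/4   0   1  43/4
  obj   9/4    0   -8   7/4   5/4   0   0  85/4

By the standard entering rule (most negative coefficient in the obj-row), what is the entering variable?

x_3

Negative obj-row entries: x_3: -8.
The most negative is -8 in column x_3, so x_3 enters.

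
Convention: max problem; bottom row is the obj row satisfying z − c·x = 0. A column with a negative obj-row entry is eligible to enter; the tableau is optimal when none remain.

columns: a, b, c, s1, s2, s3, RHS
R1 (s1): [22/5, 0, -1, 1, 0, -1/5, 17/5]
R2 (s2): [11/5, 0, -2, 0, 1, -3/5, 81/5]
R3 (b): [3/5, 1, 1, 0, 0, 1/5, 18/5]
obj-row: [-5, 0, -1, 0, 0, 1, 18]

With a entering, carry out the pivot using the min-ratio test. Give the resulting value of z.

Ratio test on column a — row 1: (17/5)/(22/5) = 17/22; row 2: (81/5)/(11/5) = 81/11; row 3: (18/5)/(3/5) = 6. Minimum is 17/22 at row 1 (s1 leaves); pivot element 22/5.
Pivot on row 1; the obj-row RHS becomes 18 − (-5)·(17/22) = 481/22.

481/22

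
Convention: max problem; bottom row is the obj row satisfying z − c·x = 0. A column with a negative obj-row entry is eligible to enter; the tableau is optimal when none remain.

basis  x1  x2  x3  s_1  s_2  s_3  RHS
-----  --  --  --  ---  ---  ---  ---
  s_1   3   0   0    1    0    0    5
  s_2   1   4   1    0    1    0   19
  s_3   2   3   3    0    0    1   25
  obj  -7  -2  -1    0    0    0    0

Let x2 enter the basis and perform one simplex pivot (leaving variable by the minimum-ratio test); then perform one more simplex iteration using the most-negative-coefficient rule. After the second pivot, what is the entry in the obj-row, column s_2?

1/2

Ratio test on column x2 — row 1: entry 0 ≤ 0; row 2: 19/4 = 19/4; row 3: 25/3 = 25/3. Minimum is 19/4 at row 2 (s_2 leaves); pivot element 4.
Divide row 2 by 4; eliminate column x2 from the other rows.
Second iteration: most negative obj-row entry is -13/2 in column x1, so x1 enters.
Ratio test on column x1 — row 1: 5/3 = 5/3; row 2: (19/4)/(1/4) = 19; row 3: (43/4)/(5/4) = 43/5. Minimum is 5/3 at row 1 (s_1 leaves); pivot element 3.
Divide row 1 by 3; eliminate column x1 from the other rows.
After both pivots, the entry at the obj-row, column s_2 is 1/2.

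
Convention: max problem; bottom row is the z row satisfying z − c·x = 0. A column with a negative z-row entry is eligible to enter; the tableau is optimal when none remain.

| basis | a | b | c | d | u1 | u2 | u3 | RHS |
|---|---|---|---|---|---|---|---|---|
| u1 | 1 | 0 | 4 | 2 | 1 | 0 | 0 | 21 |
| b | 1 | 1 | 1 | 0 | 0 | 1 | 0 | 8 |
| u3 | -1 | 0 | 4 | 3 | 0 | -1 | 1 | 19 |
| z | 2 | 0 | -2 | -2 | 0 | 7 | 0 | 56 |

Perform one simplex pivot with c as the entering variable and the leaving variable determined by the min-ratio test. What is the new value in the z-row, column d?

-1/2

Ratio test on column c — row 1: 21/4 = 21/4; row 2: 8/1 = 8; row 3: 19/4 = 19/4. Minimum is 19/4 at row 3 (u3 leaves); pivot element 4.
Divide row 3 by 4; eliminate column c from the other rows.
z-row update in column d: -2 − (-2)·(3/4) = -1/2.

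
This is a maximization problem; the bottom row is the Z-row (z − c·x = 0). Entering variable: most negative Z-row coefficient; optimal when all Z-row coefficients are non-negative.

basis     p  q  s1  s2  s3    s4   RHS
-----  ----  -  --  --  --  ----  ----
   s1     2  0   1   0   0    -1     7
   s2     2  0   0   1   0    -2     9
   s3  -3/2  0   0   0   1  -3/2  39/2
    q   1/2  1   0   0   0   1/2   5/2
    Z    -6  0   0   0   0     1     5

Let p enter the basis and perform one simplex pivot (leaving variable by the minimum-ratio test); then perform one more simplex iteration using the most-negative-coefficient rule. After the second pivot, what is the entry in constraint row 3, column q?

Ratio test on column p — row 1: 7/2 = 7/2; row 2: 9/2 = 9/2; row 3: entry -3/2 ≤ 0; row 4: (5/2)/(1/2) = 5. Minimum is 7/2 at row 1 (s1 leaves); pivot element 2.
Divide row 1 by 2; eliminate column p from the other rows.
Second iteration: most negative Z-row entry is -2 in column s4, so s4 enters.
Ratio test on column s4 — row 1: entry -1/2 ≤ 0; row 2: entry -1 ≤ 0; row 3: entry -9/4 ≤ 0; row 4: (3/4)/(3/4) = 1. Minimum is 1 at row 4 (q leaves); pivot element 3/4.
Divide row 4 by 3/4; eliminate column s4 from the other rows.
After both pivots, the entry at constraint row 3, column q is 3.

3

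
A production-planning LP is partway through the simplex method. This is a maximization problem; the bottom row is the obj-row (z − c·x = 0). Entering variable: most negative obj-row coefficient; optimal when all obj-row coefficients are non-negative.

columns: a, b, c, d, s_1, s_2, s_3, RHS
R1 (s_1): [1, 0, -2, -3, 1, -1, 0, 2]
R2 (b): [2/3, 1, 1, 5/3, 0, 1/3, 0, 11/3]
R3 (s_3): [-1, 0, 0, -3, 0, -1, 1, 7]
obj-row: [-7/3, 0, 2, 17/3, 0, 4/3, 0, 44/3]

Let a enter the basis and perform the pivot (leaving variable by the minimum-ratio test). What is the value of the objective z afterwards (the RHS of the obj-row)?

58/3

Ratio test on column a — row 1: 2/1 = 2; row 2: (11/3)/(2/3) = 11/2; row 3: entry -1 ≤ 0. Minimum is 2 at row 1 (s_1 leaves); pivot element 1.
Pivot on row 1; the obj-row RHS becomes 44/3 − (-7/3)·2 = 58/3.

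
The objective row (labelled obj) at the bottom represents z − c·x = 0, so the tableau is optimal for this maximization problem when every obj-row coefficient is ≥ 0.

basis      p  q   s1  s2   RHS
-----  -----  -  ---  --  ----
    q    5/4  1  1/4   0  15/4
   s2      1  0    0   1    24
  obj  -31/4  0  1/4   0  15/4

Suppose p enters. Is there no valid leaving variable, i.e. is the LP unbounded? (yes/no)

Column p has positive entries in row(s) 1, 2, so the ratio test bounds it — not unbounded.

no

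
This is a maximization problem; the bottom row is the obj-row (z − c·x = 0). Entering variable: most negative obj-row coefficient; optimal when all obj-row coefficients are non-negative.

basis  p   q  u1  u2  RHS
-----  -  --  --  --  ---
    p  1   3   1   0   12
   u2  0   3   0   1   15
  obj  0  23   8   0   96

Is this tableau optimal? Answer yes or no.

yes

Every obj-row coefficient is ≥ 0, so the tableau is optimal.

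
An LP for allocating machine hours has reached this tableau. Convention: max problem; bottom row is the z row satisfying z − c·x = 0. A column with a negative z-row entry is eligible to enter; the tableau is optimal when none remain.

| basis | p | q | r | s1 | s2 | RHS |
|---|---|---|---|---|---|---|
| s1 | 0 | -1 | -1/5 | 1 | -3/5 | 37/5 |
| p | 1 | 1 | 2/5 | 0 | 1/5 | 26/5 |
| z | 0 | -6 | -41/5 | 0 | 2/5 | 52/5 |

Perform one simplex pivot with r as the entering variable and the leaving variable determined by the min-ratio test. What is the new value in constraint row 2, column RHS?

13

Ratio test on column r — row 1: entry -1/5 ≤ 0; row 2: (26/5)/(2/5) = 13. Minimum is 13 at row 2 (p leaves); pivot element 2/5.
Divide row 2 by 2/5; eliminate column r from the other rows.
In the new row 2, the RHS entry is the old entry divided by the pivot: (26/5)/(2/5) = 13.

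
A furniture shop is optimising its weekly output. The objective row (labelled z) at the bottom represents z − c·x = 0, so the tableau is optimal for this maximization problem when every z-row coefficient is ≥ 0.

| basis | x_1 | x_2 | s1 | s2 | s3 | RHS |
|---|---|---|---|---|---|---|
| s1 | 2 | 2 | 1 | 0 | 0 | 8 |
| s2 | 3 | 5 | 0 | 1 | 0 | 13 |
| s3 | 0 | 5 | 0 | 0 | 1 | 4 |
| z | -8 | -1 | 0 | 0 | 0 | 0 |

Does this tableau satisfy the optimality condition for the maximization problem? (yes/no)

no

The z-row has a negative entry -8 in column x_1, so it is not optimal.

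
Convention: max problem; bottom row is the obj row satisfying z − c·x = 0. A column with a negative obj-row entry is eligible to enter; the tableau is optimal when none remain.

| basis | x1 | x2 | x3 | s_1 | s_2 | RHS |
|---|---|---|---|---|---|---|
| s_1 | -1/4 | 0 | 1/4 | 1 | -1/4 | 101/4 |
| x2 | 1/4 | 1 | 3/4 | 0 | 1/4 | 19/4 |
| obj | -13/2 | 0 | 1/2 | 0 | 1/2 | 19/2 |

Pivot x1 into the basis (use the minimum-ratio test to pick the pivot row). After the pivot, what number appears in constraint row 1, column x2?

Ratio test on column x1 — row 1: entry -1/4 ≤ 0; row 2: (19/4)/(1/4) = 19. Minimum is 19 at row 2 (x2 leaves); pivot element 1/4.
Divide row 2 by 1/4; eliminate column x1 from the other rows.
Row 1 update in column x2: 0 − (-1/4)·4 = 1.

1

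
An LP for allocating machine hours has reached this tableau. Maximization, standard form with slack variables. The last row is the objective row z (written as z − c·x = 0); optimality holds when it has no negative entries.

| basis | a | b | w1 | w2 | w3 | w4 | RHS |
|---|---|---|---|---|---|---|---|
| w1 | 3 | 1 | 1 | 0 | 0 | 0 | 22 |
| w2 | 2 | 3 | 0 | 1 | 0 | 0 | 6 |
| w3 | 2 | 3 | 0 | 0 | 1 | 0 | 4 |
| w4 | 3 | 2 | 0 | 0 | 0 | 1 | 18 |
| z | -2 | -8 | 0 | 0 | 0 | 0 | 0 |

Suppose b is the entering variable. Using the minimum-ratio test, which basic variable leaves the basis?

w3

Column b entries and ratios — w1: 22/1 = 22; w2: 6/3 = 2; w3: 4/3 = 4/3; w4: 18/2 = 9.
Smallest ratio is 4/3 in the row of w3, so w3 leaves.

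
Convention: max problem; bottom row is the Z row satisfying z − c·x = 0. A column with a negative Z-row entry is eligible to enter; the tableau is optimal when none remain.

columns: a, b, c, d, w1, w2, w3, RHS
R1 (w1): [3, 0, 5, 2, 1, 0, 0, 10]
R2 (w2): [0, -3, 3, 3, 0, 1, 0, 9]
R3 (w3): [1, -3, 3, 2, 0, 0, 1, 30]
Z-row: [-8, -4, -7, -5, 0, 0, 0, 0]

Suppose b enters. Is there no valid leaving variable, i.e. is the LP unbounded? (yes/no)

Every constraint-row entry in column b is ≤ 0, so increasing b is unbounded.

yes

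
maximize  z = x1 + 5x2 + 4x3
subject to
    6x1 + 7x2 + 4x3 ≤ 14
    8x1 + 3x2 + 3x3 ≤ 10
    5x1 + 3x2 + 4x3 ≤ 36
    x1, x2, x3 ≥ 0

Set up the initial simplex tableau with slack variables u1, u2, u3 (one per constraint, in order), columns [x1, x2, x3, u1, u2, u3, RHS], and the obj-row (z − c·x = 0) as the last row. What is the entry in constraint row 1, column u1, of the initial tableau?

1

Slack u1 belongs to constraint 1; its column is the unit vector e_1, so the entry in row 1 is 1.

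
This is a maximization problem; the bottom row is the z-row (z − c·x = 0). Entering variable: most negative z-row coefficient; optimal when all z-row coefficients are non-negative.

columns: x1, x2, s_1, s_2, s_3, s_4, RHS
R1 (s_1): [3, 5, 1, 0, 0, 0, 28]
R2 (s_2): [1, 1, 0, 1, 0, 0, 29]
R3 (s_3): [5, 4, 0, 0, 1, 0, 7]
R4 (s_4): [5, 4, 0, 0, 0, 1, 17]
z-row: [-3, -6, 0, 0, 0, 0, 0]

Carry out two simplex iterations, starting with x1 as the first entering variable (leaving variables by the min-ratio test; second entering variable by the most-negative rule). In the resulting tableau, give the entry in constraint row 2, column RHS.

Ratio test on column x1 — row 1: 28/3 = 28/3; row 2: 29/1 = 29; row 3: 7/5 = 7/5; row 4: 17/5 = 17/5. Minimum is 7/5 at row 3 (s_3 leaves); pivot element 5.
Divide row 3 by 5; eliminate column x1 from the other rows.
Second iteration: most negative z-row entry is -18/5 in column x2, so x2 enters.
Ratio test on column x2 — row 1: (119/5)/(13/5) = 119/13; row 2: (138/5)/(1/5) = 138; row 3: (7/5)/(4/5) = 7/4; row 4: entry 0 ≤ 0. Minimum is 7/4 at row 3 (x1 leaves); pivot element 4/5.
Divide row 3 by 4/5; eliminate column x2 from the other rows.
After both pivots, the entry at constraint row 2, column RHS is 109/4.

109/4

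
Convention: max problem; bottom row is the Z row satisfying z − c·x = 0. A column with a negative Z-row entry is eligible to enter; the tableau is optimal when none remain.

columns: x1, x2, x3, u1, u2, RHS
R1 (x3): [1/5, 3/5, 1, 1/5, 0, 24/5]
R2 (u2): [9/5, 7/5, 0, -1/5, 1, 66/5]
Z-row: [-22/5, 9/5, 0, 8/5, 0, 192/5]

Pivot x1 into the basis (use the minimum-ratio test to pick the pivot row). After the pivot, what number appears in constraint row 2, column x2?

7/9

Ratio test on column x1 — row 1: (24/5)/(1/5) = 24; row 2: (66/5)/(9/5) = 22/3. Minimum is 22/3 at row 2 (u2 leaves); pivot element 9/5.
Divide row 2 by 9/5; eliminate column x1 from the other rows.
In the new row 2, the x2 entry is the old entry divided by the pivot: (7/5)/(9/5) = 7/9.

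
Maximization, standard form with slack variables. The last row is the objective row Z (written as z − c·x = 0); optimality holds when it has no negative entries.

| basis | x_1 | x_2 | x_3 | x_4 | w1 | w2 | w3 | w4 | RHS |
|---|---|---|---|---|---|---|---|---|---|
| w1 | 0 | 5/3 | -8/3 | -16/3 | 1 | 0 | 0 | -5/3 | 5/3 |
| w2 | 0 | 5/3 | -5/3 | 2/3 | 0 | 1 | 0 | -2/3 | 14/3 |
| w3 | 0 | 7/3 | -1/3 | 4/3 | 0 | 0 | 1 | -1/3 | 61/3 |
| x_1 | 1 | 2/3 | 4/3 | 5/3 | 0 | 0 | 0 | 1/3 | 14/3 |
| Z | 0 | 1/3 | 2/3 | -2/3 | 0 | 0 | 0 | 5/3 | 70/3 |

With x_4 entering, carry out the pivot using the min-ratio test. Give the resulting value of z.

Ratio test on column x_4 — row 1: entry -16/3 ≤ 0; row 2: (14/3)/(2/3) = 7; row 3: (61/3)/(4/3) = 61/4; row 4: (14/3)/(5/3) = 14/5. Minimum is 14/5 at row 4 (x_1 leaves); pivot element 5/3.
Pivot on row 4; the Z-row RHS becomes 70/3 − (-2/3)·(14/5) = 126/5.

126/5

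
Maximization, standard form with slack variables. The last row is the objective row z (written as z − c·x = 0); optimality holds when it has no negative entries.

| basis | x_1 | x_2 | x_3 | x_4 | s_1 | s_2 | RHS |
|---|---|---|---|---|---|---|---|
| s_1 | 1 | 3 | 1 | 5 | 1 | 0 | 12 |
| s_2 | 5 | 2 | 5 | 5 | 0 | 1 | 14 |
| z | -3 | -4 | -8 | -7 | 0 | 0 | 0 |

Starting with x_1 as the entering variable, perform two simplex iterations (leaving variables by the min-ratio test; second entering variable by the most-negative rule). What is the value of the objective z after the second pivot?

112/5

Ratio test on column x_1 — row 1: 12/1 = 12; row 2: 14/5 = 14/5. Minimum is 14/5 at row 2 (s_2 leaves); pivot element 5.
Pivot on row 2; the z-row RHS becomes 0 − (-3)·(14/5) = 42/5.
Next entering variable (most negative z-row entry -5): x_3.
Ratio test on column x_3 — row 1: entry 0 ≤ 0; row 2: (14/5)/1 = 14/5. Minimum is 14/5 at row 2 (x_1 leaves); pivot element 1.
After the second pivot the z-row RHS is 42/5 − (-5)·(14/5) = 112/5.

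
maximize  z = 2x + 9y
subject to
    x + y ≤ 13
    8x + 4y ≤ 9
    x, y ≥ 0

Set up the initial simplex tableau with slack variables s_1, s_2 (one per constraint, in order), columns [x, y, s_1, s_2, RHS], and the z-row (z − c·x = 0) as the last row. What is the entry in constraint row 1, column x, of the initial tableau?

1

Constraint 1 has coefficient 1 on x.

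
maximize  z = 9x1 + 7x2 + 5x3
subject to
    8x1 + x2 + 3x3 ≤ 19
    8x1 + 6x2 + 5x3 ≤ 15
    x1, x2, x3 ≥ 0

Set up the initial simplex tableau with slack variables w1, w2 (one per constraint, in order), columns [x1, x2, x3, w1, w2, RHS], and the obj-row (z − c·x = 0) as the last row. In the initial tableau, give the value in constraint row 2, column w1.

Slack w1 belongs to constraint 1; its column is the unit vector e_1, so the entry in row 2 is 0.

0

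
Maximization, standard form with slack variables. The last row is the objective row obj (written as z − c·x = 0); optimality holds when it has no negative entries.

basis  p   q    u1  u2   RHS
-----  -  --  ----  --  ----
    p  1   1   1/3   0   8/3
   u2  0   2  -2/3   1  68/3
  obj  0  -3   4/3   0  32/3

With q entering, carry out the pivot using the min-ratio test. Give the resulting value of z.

Ratio test on column q — row 1: (8/3)/1 = 8/3; row 2: (68/3)/2 = 34/3. Minimum is 8/3 at row 1 (p leaves); pivot element 1.
Pivot on row 1; the obj-row RHS becomes 32/3 − (-3)·(8/3) = 56/3.

56/3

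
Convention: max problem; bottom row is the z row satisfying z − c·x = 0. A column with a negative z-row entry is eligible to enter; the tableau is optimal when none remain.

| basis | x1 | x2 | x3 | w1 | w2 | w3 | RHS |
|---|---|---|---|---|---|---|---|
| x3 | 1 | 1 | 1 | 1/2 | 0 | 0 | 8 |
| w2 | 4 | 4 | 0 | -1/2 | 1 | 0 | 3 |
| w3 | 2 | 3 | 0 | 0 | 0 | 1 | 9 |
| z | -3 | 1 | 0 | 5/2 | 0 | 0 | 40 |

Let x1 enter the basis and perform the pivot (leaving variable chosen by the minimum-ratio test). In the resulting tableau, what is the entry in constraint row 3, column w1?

Ratio test on column x1 — row 1: 8/1 = 8; row 2: 3/4 = 3/4; row 3: 9/2 = 9/2. Minimum is 3/4 at row 2 (w2 leaves); pivot element 4.
Divide row 2 by 4; eliminate column x1 from the other rows.
Row 3 update in column w1: 0 − 2·(-1/8) = 1/4.

1/4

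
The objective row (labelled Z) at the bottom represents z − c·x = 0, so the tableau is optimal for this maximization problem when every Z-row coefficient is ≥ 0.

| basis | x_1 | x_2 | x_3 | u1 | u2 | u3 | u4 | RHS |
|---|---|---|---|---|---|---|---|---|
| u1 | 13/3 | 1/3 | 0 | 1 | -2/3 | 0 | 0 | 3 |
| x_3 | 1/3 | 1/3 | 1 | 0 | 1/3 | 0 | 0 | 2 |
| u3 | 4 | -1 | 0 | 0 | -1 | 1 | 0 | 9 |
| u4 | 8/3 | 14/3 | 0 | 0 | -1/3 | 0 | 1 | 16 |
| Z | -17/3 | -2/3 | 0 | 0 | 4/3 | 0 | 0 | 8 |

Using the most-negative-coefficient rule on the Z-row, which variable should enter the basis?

x_1

Negative Z-row entries: x_1: -17/3, x_2: -2/3.
The most negative is -17/3 in column x_1, so x_1 enters.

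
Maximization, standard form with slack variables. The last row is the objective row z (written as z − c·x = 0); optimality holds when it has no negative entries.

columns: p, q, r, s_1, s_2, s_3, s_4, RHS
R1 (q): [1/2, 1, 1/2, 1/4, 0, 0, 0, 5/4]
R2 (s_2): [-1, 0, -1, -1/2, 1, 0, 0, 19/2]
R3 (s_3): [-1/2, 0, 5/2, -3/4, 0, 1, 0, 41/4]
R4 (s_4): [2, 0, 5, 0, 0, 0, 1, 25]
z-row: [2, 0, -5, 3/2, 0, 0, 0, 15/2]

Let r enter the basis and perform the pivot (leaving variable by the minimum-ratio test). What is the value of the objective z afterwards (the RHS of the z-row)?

Ratio test on column r — row 1: (5/4)/(1/2) = 5/2; row 2: entry -1 ≤ 0; row 3: (41/4)/(5/2) = 41/10; row 4: 25/5 = 5. Minimum is 5/2 at row 1 (q leaves); pivot element 1/2.
Pivot on row 1; the z-row RHS becomes 15/2 − (-5)·(5/2) = 20.

20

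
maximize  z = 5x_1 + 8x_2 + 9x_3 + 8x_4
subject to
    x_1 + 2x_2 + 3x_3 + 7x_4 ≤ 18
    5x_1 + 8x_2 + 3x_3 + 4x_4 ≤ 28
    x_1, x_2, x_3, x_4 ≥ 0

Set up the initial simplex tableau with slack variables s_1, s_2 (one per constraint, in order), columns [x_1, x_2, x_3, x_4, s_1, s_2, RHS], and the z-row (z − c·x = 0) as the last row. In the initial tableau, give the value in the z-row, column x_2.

The z-row carries the negated objective coefficients: the x_2 entry is -8.

-8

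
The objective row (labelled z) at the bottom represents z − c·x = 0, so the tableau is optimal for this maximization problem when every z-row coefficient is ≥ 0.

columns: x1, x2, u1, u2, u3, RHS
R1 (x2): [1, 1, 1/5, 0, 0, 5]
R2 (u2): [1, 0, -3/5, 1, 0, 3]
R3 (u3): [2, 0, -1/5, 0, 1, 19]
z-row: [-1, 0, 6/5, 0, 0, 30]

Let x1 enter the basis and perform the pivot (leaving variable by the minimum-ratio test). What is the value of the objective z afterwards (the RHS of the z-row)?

Ratio test on column x1 — row 1: 5/1 = 5; row 2: 3/1 = 3; row 3: 19/2 = 19/2. Minimum is 3 at row 2 (u2 leaves); pivot element 1.
Pivot on row 2; the z-row RHS becomes 30 − (-1)·3 = 33.

33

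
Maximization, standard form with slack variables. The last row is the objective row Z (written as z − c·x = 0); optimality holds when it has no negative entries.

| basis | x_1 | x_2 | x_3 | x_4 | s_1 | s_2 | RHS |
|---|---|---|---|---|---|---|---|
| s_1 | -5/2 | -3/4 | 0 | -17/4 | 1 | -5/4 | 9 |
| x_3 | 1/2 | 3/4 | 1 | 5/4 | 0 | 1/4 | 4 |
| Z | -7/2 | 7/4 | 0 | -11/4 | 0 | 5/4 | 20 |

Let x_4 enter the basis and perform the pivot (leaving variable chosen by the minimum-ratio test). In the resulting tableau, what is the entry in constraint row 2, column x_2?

3/5

Ratio test on column x_4 — row 1: entry -17/4 ≤ 0; row 2: 4/(5/4) = 16/5. Minimum is 16/5 at row 2 (x_3 leaves); pivot element 5/4.
Divide row 2 by 5/4; eliminate column x_4 from the other rows.
In the new row 2, the x_2 entry is the old entry divided by the pivot: (3/4)/(5/4) = 3/5.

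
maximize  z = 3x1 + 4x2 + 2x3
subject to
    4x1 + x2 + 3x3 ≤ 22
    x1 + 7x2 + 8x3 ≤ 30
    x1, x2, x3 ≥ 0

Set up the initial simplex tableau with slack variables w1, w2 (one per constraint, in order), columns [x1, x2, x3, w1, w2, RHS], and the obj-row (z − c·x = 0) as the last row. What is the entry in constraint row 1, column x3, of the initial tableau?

Constraint 1 has coefficient 3 on x3.

3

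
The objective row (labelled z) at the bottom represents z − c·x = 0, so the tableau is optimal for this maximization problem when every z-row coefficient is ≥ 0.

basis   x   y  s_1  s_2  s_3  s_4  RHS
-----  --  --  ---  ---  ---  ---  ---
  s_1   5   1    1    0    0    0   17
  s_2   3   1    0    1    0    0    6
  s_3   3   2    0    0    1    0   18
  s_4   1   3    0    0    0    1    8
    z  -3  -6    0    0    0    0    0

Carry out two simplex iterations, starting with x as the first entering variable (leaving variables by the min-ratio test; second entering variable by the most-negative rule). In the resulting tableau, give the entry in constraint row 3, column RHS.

39/4

Ratio test on column x — row 1: 17/5 = 17/5; row 2: 6/3 = 2; row 3: 18/3 = 6; row 4: 8/1 = 8. Minimum is 2 at row 2 (s_2 leaves); pivot element 3.
Divide row 2 by 3; eliminate column x from the other rows.
Second iteration: most negative z-row entry is -5 in column y, so y enters.
Ratio test on column y — row 1: entry -2/3 ≤ 0; row 2: 2/(1/3) = 6; row 3: 12/1 = 12; row 4: 6/(8/3) = 9/4. Minimum is 9/4 at row 4 (s_4 leaves); pivot element 8/3.
Divide row 4 by 8/3; eliminate column y from the other rows.
After both pivots, the entry at constraint row 3, column RHS is 39/4.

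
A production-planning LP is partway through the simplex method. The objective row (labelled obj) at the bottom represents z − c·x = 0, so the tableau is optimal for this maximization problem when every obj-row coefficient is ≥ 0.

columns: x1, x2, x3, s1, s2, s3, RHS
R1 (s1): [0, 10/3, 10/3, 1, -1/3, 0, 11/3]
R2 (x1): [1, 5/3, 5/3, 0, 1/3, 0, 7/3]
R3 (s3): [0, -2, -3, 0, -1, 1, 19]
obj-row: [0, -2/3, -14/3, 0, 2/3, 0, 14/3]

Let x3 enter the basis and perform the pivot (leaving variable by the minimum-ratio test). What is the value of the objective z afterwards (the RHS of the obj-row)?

49/5

Ratio test on column x3 — row 1: (11/3)/(10/3) = 11/10; row 2: (7/3)/(5/3) = 7/5; row 3: entry -3 ≤ 0. Minimum is 11/10 at row 1 (s1 leaves); pivot element 10/3.
Pivot on row 1; the obj-row RHS becomes 14/3 − (-14/3)·(11/10) = 49/5.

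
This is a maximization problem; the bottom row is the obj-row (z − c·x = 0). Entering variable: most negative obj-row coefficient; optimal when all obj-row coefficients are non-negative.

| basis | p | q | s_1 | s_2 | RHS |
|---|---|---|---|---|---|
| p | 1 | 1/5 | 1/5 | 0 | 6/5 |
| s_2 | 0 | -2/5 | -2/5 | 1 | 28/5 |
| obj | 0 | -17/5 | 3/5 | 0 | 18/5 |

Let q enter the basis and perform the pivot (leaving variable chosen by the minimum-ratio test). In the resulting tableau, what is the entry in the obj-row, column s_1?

4

Ratio test on column q — row 1: (6/5)/(1/5) = 6; row 2: entry -2/5 ≤ 0. Minimum is 6 at row 1 (p leaves); pivot element 1/5.
Divide row 1 by 1/5; eliminate column q from the other rows.
obj-row update in column s_1: 3/5 − (-17/5)·1 = 4.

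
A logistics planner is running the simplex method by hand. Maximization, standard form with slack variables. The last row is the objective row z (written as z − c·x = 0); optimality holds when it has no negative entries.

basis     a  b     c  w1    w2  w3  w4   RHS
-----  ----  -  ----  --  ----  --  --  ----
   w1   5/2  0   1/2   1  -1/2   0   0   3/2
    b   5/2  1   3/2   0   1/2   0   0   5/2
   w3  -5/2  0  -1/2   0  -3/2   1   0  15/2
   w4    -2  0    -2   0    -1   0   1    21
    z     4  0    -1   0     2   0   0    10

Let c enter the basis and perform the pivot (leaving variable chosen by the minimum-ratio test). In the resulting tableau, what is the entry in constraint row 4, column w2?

-1/3

Ratio test on column c — row 1: (3/2)/(1/2) = 3; row 2: (5/2)/(3/2) = 5/3; row 3: entry -1/2 ≤ 0; row 4: entry -2 ≤ 0. Minimum is 5/3 at row 2 (b leaves); pivot element 3/2.
Divide row 2 by 3/2; eliminate column c from the other rows.
Row 4 update in column w2: -1 − (-2)·(1/3) = -1/3.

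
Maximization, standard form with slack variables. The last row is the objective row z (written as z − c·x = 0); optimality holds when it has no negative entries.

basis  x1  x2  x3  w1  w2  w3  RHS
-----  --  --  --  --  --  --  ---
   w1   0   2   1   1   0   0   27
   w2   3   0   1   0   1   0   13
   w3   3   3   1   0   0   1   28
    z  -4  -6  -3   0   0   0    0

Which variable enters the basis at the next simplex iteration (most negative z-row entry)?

x2

Negative z-row entries: x1: -4, x2: -6, x3: -3.
The most negative is -6 in column x2, so x2 enters.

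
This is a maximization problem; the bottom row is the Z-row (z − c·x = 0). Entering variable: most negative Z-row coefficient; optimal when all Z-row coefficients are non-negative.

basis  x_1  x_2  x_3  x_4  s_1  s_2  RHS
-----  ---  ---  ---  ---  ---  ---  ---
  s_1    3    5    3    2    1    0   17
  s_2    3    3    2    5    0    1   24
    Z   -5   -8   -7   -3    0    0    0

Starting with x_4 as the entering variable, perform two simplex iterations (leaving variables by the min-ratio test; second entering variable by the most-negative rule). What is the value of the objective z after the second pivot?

503/19

Ratio test on column x_4 — row 1: 17/2 = 17/2; row 2: 24/5 = 24/5. Minimum is 24/5 at row 2 (s_2 leaves); pivot element 5.
Pivot on row 2; the Z-row RHS becomes 0 − (-3)·(24/5) = 72/5.
Next entering variable (most negative Z-row entry -31/5): x_2.
Ratio test on column x_2 — row 1: (37/5)/(19/5) = 37/19; row 2: (24/5)/(3/5) = 8. Minimum is 37/19 at row 1 (s_1 leaves); pivot element 19/5.
After the second pivot the Z-row RHS is 72/5 − (-31/5)·(37/19) = 503/19.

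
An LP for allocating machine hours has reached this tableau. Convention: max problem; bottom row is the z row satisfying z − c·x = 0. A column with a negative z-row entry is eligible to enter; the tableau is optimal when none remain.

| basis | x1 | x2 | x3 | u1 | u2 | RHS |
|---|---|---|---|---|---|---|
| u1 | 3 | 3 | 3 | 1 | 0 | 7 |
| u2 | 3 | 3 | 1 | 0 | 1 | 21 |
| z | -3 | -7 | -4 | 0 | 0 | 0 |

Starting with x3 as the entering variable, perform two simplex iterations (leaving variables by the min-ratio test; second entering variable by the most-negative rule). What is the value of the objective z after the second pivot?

49/3

Ratio test on column x3 — row 1: 7/3 = 7/3; row 2: 21/1 = 21. Minimum is 7/3 at row 1 (u1 leaves); pivot element 3.
Pivot on row 1; the z-row RHS becomes 0 − (-4)·(7/3) = 28/3.
Next entering variable (most negative z-row entry -3): x2.
Ratio test on column x2 — row 1: (7/3)/1 = 7/3; row 2: (56/3)/2 = 28/3. Minimum is 7/3 at row 1 (x3 leaves); pivot element 1.
After the second pivot the z-row RHS is 28/3 − (-3)·(7/3) = 49/3.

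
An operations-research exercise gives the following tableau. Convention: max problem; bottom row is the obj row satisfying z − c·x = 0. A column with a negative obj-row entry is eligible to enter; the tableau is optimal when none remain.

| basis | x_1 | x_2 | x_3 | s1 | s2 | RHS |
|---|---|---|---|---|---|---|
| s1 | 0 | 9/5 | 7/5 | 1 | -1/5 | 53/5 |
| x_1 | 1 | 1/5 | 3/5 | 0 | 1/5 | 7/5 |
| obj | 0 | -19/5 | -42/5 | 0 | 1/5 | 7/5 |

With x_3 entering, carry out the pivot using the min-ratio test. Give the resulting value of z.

21

Ratio test on column x_3 — row 1: (53/5)/(7/5) = 53/7; row 2: (7/5)/(3/5) = 7/3. Minimum is 7/3 at row 2 (x_1 leaves); pivot element 3/5.
Pivot on row 2; the obj-row RHS becomes 7/5 − (-42/5)·(7/3) = 21.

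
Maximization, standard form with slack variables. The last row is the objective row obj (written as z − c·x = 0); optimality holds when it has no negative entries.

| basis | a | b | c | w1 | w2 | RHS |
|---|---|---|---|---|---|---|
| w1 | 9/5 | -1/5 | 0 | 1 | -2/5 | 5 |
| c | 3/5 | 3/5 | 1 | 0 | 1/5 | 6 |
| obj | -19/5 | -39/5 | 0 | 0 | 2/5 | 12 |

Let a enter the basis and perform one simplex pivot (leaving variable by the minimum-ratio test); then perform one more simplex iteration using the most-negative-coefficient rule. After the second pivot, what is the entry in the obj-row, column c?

37/3

Ratio test on column a — row 1: 5/(9/5) = 25/9; row 2: 6/(3/5) = 10. Minimum is 25/9 at row 1 (w1 leaves); pivot element 9/5.
Divide row 1 by 9/5; eliminate column a from the other rows.
Second iteration: most negative obj-row entry is -74/9 in column b, so b enters.
Ratio test on column b — row 1: entry -1/9 ≤ 0; row 2: (13/3)/(2/3) = 13/2. Minimum is 13/2 at row 2 (c leaves); pivot element 2/3.
Divide row 2 by 2/3; eliminate column b from the other rows.
After both pivots, the entry at the obj-row, column c is 37/3.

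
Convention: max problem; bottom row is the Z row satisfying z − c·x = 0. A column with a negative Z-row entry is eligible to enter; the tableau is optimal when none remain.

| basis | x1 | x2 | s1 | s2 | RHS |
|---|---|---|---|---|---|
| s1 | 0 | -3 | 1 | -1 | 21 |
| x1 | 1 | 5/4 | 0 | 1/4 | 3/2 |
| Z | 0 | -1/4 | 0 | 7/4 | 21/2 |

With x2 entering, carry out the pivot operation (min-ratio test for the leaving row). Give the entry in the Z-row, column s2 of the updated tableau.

Ratio test on column x2 — row 1: entry -3 ≤ 0; row 2: (3/2)/(5/4) = 6/5. Minimum is 6/5 at row 2 (x1 leaves); pivot element 5/4.
Divide row 2 by 5/4; eliminate column x2 from the other rows.
Z-row update in column s2: 7/4 − (-1/4)·(1/5) = 9/5.

9/5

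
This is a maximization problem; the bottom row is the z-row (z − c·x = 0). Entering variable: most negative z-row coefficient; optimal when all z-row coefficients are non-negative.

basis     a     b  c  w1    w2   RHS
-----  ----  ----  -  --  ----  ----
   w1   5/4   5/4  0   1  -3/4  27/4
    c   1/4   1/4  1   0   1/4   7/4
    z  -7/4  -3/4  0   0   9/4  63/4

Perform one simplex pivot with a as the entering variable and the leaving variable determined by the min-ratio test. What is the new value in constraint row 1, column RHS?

27/5

Ratio test on column a — row 1: (27/4)/(5/4) = 27/5; row 2: (7/4)/(1/4) = 7. Minimum is 27/5 at row 1 (w1 leaves); pivot element 5/4.
Divide row 1 by 5/4; eliminate column a from the other rows.
In the new row 1, the RHS entry is the old entry divided by the pivot: (27/4)/(5/4) = 27/5.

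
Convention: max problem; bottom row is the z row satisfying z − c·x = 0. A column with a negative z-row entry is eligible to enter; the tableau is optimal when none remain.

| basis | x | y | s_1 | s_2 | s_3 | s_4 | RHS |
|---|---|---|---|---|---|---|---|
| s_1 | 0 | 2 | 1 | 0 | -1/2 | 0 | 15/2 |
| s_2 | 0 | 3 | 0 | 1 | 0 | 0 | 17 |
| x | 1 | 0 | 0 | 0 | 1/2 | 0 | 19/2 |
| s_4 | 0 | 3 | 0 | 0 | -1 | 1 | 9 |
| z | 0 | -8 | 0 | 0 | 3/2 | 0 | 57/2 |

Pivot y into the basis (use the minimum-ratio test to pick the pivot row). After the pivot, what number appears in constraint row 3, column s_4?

Ratio test on column y — row 1: (15/2)/2 = 15/4; row 2: 17/3 = 17/3; row 3: entry 0 ≤ 0; row 4: 9/3 = 3. Minimum is 3 at row 4 (s_4 leaves); pivot element 3.
Divide row 4 by 3; eliminate column y from the other rows.
Row 3 update in column s_4: 0 − 0·(1/3) = 0.

0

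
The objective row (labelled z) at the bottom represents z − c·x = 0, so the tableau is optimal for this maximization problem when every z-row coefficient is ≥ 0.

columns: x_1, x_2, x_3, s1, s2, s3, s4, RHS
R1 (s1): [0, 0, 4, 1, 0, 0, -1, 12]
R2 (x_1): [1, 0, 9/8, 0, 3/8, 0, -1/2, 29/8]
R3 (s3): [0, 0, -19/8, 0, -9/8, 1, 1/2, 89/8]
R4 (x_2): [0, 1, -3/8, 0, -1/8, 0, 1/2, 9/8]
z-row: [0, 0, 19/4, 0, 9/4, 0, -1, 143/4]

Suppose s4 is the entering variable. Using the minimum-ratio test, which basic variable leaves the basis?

x_2

Column s4 entries and ratios — s1: -1 ≤ 0, skip; x_1: -1/2 ≤ 0, skip; s3: (89/8)/(1/2) = 89/4; x_2: (9/8)/(1/2) = 9/4.
Smallest ratio is 9/4 in the row of x_2, so x_2 leaves.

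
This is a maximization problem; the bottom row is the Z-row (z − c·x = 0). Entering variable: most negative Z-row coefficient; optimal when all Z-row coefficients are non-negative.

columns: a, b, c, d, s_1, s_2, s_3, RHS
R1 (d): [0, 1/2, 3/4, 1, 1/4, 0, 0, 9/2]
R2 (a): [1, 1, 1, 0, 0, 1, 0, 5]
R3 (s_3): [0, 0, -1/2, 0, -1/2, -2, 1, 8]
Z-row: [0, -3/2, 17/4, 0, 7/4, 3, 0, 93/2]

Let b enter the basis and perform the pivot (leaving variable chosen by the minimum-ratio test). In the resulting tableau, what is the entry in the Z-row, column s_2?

9/2

Ratio test on column b — row 1: (9/2)/(1/2) = 9; row 2: 5/1 = 5; row 3: entry 0 ≤ 0. Minimum is 5 at row 2 (a leaves); pivot element 1.
Divide row 2 by 1; eliminate column b from the other rows.
Z-row update in column s_2: 3 − (-3/2)·1 = 9/2.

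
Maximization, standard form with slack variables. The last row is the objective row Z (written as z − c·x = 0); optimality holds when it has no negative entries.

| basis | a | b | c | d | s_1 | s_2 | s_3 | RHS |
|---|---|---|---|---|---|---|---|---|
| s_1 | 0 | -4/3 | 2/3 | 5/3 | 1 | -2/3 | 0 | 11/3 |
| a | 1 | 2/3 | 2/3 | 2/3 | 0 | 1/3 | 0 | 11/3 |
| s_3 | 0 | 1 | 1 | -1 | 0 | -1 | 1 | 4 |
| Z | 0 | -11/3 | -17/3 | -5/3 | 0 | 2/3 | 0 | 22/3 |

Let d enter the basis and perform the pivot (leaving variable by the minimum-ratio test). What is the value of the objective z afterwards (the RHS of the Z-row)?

Ratio test on column d — row 1: (11/3)/(5/3) = 11/5; row 2: (11/3)/(2/3) = 11/2; row 3: entry -1 ≤ 0. Minimum is 11/5 at row 1 (s_1 leaves); pivot element 5/3.
Pivot on row 1; the Z-row RHS becomes 22/3 − (-5/3)·(11/5) = 11.

11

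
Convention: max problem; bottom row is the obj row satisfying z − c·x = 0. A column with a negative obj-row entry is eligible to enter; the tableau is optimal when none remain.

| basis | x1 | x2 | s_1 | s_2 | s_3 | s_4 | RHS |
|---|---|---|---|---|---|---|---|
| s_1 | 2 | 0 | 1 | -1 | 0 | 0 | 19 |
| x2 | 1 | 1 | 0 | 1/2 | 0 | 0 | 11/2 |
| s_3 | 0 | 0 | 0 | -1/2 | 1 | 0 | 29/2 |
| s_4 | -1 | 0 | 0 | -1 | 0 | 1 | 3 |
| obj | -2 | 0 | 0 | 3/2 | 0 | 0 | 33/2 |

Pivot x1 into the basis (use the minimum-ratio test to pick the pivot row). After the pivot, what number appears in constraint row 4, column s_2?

-1/2

Ratio test on column x1 — row 1: 19/2 = 19/2; row 2: (11/2)/1 = 11/2; row 3: entry 0 ≤ 0; row 4: entry -1 ≤ 0. Minimum is 11/2 at row 2 (x2 leaves); pivot element 1.
Divide row 2 by 1; eliminate column x1 from the other rows.
Row 4 update in column s_2: -1 − (-1)·(1/2) = -1/2.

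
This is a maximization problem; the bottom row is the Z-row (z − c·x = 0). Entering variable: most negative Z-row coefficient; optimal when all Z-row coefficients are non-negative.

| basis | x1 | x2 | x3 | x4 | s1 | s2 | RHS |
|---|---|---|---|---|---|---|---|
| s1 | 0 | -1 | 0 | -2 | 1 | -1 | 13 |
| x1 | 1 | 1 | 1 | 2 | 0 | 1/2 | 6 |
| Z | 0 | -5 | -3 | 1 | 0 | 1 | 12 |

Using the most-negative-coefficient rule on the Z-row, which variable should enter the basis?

Negative Z-row entries: x2: -5, x3: -3.
The most negative is -5 in column x2, so x2 enters.

x2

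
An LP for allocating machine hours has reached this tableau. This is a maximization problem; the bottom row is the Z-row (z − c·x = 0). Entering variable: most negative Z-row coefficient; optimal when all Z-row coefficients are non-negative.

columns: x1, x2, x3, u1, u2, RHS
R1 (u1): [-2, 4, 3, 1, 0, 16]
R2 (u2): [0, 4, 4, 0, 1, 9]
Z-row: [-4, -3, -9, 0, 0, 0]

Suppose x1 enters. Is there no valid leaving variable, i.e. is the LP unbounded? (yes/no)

Every constraint-row entry in column x1 is ≤ 0, so increasing x1 is unbounded.

yes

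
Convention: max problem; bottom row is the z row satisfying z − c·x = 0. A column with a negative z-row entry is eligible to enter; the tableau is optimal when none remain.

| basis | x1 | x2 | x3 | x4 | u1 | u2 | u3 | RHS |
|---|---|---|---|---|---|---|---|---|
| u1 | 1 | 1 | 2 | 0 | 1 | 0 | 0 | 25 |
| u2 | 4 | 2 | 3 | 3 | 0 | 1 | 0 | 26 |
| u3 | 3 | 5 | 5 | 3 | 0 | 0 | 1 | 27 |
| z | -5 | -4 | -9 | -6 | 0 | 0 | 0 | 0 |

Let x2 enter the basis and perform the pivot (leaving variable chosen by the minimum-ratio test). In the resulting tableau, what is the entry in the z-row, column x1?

Ratio test on column x2 — row 1: 25/1 = 25; row 2: 26/2 = 13; row 3: 27/5 = 27/5. Minimum is 27/5 at row 3 (u3 leaves); pivot element 5.
Divide row 3 by 5; eliminate column x2 from the other rows.
z-row update in column x1: -5 − (-4)·(3/5) = -13/5.

-13/5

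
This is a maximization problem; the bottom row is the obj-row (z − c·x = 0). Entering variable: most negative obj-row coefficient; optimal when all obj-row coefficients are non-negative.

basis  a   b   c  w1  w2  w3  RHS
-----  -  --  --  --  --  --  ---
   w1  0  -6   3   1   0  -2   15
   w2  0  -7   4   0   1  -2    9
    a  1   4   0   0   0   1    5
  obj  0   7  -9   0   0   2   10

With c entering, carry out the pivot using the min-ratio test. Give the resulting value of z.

121/4

Ratio test on column c — row 1: 15/3 = 5; row 2: 9/4 = 9/4; row 3: entry 0 ≤ 0. Minimum is 9/4 at row 2 (w2 leaves); pivot element 4.
Pivot on row 2; the obj-row RHS becomes 10 − (-9)·(9/4) = 121/4.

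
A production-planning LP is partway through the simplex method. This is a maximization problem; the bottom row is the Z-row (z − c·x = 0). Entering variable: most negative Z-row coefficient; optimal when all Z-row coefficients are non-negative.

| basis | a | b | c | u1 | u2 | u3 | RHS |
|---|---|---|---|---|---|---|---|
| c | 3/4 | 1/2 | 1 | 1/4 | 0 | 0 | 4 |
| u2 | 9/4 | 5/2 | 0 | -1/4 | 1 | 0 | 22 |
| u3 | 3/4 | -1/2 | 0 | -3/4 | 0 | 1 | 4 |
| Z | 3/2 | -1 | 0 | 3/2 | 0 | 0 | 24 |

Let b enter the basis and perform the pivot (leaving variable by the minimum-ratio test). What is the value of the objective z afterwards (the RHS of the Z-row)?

Ratio test on column b — row 1: 4/(1/2) = 8; row 2: 22/(5/2) = 44/5; row 3: entry -1/2 ≤ 0. Minimum is 8 at row 1 (c leaves); pivot element 1/2.
Pivot on row 1; the Z-row RHS becomes 24 − (-1)·8 = 32.

32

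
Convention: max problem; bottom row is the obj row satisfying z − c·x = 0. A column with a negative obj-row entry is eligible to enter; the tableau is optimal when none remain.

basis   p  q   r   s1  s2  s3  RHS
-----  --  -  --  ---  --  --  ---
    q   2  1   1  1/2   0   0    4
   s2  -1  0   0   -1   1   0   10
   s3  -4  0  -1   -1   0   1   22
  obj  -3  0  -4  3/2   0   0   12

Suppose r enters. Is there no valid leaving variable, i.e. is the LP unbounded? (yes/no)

Column r has positive entries in row(s) 1, so the ratio test bounds it — not unbounded.

no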